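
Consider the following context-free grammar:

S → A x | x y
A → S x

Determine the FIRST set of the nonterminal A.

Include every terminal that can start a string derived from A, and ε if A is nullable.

We compute FIRST(A) using the standard algorithm.
FIRST(A) = {x}
FIRST(S) = {x}
Therefore, FIRST(A) = {x}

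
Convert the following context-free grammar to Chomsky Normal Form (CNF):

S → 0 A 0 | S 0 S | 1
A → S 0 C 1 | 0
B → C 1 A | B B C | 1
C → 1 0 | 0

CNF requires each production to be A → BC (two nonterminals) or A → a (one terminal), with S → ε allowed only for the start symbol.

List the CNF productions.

T0 → 0; S → 1; T1 → 1; A → 0; B → 1; C → 0; S → T0 X0; X0 → A T0; S → S X1; X1 → T0 S; A → S X2; X2 → T0 X3; X3 → C T1; B → C X4; X4 → T1 A; B → B X5; X5 → B C; C → T1 T0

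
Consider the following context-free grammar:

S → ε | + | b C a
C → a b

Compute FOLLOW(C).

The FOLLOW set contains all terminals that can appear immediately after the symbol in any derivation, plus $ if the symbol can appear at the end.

We compute FOLLOW(C) using the standard algorithm.
FOLLOW(S) starts with {$}.
FIRST(C) = {a}
FIRST(S) = {+, b, ε}
FOLLOW(C) = {a}
FOLLOW(S) = {$}
Therefore, FOLLOW(C) = {a}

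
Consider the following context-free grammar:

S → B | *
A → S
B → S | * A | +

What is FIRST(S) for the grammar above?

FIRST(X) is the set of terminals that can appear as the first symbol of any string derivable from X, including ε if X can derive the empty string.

We compute FIRST(S) using the standard algorithm.
FIRST(A) = {*, +}
FIRST(B) = {*, +}
FIRST(S) = {*, +}
Therefore, FIRST(S) = {*, +}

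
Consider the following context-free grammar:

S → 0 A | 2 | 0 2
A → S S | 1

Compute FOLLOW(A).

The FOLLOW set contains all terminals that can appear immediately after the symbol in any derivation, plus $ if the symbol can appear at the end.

We compute FOLLOW(A) using the standard algorithm.
FOLLOW(S) starts with {$}.
FIRST(A) = {0, 1, 2}
FIRST(S) = {0, 2}
FOLLOW(A) = {$, 0, 2}
FOLLOW(S) = {$, 0, 2}
Therefore, FOLLOW(A) = {$, 0, 2}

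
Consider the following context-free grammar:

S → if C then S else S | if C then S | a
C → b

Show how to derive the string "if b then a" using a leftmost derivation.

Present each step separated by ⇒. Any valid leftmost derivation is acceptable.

S ⇒ if C then S ⇒ if b then S ⇒ if b then a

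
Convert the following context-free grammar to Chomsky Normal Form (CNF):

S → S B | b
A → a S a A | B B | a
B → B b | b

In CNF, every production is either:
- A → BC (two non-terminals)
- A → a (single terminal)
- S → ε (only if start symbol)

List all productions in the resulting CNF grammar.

S → b; TA → a; A → a; TB → b; B → b; S → S B; A → TA X0; X0 → S X1; X1 → TA A; A → B B; B → B TB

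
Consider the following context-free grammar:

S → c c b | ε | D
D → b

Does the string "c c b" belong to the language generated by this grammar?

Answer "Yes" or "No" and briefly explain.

Yes - a valid derivation exists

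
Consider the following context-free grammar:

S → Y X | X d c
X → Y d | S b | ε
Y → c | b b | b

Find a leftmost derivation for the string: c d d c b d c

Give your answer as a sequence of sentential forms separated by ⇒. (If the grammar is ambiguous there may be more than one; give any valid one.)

S ⇒ X d c ⇒ S b d c ⇒ X d c b d c ⇒ Y d d c b d c ⇒ c d d c b d c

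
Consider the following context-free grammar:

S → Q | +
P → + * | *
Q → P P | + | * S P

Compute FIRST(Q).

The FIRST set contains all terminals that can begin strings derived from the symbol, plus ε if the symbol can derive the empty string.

We compute FIRST(Q) using the standard algorithm.
FIRST(P) = {*, +}
FIRST(Q) = {*, +}
FIRST(S) = {*, +}
Therefore, FIRST(Q) = {*, +}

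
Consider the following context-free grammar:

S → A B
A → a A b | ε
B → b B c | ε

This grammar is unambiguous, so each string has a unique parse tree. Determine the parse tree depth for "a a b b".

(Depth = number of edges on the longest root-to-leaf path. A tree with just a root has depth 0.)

4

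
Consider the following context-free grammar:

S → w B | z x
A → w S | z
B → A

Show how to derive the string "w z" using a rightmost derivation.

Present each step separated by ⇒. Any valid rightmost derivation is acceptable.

S ⇒ w B ⇒ w A ⇒ w z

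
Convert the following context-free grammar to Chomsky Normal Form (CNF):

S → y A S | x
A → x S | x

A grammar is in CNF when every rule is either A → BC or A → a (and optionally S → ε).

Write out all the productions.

TY → y; S → x; TX → x; A → x; S → TY X0; X0 → A S; A → TX S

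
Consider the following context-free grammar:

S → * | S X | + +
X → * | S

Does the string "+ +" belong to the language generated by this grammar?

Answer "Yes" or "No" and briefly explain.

Yes - a valid derivation exists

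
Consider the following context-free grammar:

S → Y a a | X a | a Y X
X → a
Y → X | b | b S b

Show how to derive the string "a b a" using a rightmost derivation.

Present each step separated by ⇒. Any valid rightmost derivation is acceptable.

S ⇒ a Y X ⇒ a Y a ⇒ a b a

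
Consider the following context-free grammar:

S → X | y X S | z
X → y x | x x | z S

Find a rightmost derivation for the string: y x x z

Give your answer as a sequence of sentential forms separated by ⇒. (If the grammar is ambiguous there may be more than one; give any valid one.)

S ⇒ y X S ⇒ y X z ⇒ y x x z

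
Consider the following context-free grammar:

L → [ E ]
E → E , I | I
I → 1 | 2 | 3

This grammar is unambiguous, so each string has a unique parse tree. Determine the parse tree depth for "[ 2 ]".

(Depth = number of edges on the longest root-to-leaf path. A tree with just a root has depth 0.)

3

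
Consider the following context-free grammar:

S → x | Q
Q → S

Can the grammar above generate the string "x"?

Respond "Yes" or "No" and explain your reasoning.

Yes - a valid derivation exists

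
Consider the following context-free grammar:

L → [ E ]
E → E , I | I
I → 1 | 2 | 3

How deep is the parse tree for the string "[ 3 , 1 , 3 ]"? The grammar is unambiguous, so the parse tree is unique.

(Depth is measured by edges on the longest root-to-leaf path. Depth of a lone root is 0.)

5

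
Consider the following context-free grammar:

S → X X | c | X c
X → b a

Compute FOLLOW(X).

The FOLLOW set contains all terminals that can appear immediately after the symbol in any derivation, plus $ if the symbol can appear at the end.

We compute FOLLOW(X) using the standard algorithm.
FOLLOW(S) starts with {$}.
FIRST(S) = {b, c}
FIRST(X) = {b}
FOLLOW(S) = {$}
FOLLOW(X) = {$, b, c}
Therefore, FOLLOW(X) = {$, b, c}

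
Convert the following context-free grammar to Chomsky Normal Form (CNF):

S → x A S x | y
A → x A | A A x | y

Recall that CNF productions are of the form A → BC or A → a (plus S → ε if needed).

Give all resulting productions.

TX → x; S → y; A → y; S → TX X0; X0 → A X1; X1 → S TX; A → TX A; A → A X2; X2 → A TX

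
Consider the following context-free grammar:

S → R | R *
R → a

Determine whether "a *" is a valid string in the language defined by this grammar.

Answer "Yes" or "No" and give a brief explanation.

Yes - a valid derivation exists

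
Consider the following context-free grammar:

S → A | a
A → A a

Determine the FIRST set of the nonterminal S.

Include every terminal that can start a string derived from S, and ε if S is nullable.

We compute FIRST(S) using the standard algorithm.
FIRST(A) = {}
FIRST(S) = {a}
Therefore, FIRST(S) = {a}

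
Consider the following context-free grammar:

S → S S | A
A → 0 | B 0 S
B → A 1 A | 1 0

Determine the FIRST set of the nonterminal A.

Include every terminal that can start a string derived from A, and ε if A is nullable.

We compute FIRST(A) using the standard algorithm.
FIRST(A) = {0, 1}
FIRST(B) = {0, 1}
FIRST(S) = {0, 1}
Therefore, FIRST(A) = {0, 1}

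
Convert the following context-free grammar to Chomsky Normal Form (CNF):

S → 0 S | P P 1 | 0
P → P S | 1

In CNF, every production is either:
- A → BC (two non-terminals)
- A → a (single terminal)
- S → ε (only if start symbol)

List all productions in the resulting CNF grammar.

T0 → 0; T1 → 1; S → 0; P → 1; S → T0 S; S → P X0; X0 → P T1; P → P S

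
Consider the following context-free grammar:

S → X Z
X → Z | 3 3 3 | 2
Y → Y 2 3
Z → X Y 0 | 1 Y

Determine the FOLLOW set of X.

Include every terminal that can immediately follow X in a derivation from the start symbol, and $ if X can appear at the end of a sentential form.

We compute FOLLOW(X) using the standard algorithm.
FOLLOW(S) starts with {$}.
FIRST(S) = {1, 2, 3}
FIRST(X) = {1, 2, 3}
FIRST(Y) = {}
FIRST(Z) = {1, 2, 3}
FOLLOW(S) = {$}
FOLLOW(X) = {1, 2, 3}
FOLLOW(Y) = {$, 0, 1, 2, 3}
FOLLOW(Z) = {$, 1, 2, 3}
Therefore, FOLLOW(X) = {1, 2, 3}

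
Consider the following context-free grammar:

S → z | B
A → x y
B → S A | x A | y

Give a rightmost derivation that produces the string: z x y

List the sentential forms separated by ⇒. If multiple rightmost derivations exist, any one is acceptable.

S ⇒ B ⇒ S A ⇒ S x y ⇒ z x y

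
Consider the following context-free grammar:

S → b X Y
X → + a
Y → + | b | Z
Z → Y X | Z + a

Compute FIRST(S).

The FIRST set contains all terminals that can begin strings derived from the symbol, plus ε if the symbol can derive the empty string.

We compute FIRST(S) using the standard algorithm.
FIRST(S) = {b}
FIRST(X) = {+}
FIRST(Y) = {+, b}
FIRST(Z) = {+, b}
Therefore, FIRST(S) = {b}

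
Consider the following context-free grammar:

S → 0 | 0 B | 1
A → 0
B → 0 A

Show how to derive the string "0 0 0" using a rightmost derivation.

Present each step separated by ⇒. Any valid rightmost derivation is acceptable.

S ⇒ 0 B ⇒ 0 0 A ⇒ 0 0 0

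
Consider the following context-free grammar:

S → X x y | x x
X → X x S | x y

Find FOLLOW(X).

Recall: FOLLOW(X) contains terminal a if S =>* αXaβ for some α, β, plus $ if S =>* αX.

We compute FOLLOW(X) using the standard algorithm.
FOLLOW(S) starts with {$}.
FIRST(S) = {x}
FIRST(X) = {x}
FOLLOW(S) = {$, x}
FOLLOW(X) = {x}
Therefore, FOLLOW(X) = {x}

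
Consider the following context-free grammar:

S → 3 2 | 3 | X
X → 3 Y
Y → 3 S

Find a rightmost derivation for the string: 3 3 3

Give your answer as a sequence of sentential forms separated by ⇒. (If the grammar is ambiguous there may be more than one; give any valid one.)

S ⇒ X ⇒ 3 Y ⇒ 3 3 S ⇒ 3 3 3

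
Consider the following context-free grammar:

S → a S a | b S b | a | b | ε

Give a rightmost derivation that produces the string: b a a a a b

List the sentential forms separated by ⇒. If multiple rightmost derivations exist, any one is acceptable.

S ⇒ b S b ⇒ b a S a b ⇒ b a a S a a b ⇒ b a a a a b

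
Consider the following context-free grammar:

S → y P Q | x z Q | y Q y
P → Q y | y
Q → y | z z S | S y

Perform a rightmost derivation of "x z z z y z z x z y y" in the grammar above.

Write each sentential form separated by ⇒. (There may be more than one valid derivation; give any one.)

S ⇒ x z Q ⇒ x z z z S ⇒ x z z z y Q y ⇒ x z z z y z z S y ⇒ x z z z y z z x z Q y ⇒ x z z z y z z x z y y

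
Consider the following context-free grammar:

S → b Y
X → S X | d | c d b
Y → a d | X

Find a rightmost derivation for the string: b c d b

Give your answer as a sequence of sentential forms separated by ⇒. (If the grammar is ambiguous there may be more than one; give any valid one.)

S ⇒ b Y ⇒ b X ⇒ b c d b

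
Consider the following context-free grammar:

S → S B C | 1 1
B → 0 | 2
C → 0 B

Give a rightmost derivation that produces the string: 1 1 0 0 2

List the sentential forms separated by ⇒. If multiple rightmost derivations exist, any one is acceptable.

S ⇒ S B C ⇒ S B 0 B ⇒ S B 0 2 ⇒ S 0 0 2 ⇒ 1 1 0 0 2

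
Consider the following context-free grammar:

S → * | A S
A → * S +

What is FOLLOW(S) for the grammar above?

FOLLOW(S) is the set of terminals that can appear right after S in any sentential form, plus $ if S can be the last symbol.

We compute FOLLOW(S) using the standard algorithm.
FOLLOW(S) starts with {$}.
FIRST(A) = {*}
FIRST(S) = {*}
FOLLOW(A) = {*}
FOLLOW(S) = {$, +}
Therefore, FOLLOW(S) = {$, +}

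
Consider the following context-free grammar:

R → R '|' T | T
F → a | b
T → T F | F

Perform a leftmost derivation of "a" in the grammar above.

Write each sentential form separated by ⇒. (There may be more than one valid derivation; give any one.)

R ⇒ T ⇒ F ⇒ a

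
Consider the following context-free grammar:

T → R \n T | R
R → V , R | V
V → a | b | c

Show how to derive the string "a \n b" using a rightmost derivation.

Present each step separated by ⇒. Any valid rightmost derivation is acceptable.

T ⇒ R \n T ⇒ R \n R ⇒ R \n V ⇒ R \n b ⇒ V \n b ⇒ a \n b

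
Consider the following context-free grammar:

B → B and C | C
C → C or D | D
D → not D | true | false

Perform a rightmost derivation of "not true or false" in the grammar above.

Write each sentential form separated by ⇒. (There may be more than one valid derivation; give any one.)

B ⇒ C ⇒ C or D ⇒ C or false ⇒ D or false ⇒ not D or false ⇒ not true or false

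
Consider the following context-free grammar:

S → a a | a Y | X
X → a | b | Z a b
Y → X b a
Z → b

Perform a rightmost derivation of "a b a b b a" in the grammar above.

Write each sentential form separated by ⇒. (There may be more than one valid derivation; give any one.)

S ⇒ a Y ⇒ a X b a ⇒ a Z a b b a ⇒ a b a b b a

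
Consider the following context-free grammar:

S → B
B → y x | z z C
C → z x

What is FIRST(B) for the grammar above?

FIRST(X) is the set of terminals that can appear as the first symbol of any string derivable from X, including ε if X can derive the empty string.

We compute FIRST(B) using the standard algorithm.
FIRST(B) = {y, z}
FIRST(C) = {z}
FIRST(S) = {y, z}
Therefore, FIRST(B) = {y, z}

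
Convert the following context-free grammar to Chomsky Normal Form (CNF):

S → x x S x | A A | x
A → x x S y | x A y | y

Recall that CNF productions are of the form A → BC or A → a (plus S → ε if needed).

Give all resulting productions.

TX → x; S → x; TY → y; A → y; S → TX X0; X0 → TX X1; X1 → S TX; S → A A; A → TX X2; X2 → TX X3; X3 → S TY; A → TX X4; X4 → A TY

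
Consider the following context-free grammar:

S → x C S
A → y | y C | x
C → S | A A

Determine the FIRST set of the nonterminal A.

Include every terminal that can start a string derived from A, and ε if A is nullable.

We compute FIRST(A) using the standard algorithm.
FIRST(A) = {x, y}
FIRST(C) = {x, y}
FIRST(S) = {x}
Therefore, FIRST(A) = {x, y}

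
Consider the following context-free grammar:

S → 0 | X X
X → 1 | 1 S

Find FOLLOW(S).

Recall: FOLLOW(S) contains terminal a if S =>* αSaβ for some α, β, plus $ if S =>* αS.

We compute FOLLOW(S) using the standard algorithm.
FOLLOW(S) starts with {$}.
FIRST(S) = {0, 1}
FIRST(X) = {1}
FOLLOW(S) = {$, 1}
FOLLOW(X) = {$, 1}
Therefore, FOLLOW(S) = {$, 1}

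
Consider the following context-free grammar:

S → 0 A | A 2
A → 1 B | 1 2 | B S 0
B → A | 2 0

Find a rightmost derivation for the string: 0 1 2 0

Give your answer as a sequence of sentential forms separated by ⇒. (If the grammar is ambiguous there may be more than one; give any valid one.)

S ⇒ 0 A ⇒ 0 1 B ⇒ 0 1 2 0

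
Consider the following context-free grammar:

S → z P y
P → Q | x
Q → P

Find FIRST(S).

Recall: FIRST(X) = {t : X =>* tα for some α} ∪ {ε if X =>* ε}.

We compute FIRST(S) using the standard algorithm.
FIRST(P) = {x}
FIRST(Q) = {x}
FIRST(S) = {z}
Therefore, FIRST(S) = {z}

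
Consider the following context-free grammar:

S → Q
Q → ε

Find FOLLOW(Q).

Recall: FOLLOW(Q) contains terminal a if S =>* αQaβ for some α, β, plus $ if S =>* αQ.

We compute FOLLOW(Q) using the standard algorithm.
FOLLOW(S) starts with {$}.
FIRST(Q) = {ε}
FIRST(S) = {ε}
FOLLOW(Q) = {$}
FOLLOW(S) = {$}
Therefore, FOLLOW(Q) = {$}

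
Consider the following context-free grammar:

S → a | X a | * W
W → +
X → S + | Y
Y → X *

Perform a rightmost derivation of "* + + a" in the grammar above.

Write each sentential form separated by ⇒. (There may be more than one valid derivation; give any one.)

S ⇒ X a ⇒ S + a ⇒ * W + a ⇒ * + + a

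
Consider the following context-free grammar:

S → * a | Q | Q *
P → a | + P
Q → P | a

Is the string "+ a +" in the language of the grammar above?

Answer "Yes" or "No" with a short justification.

No - no valid derivation exists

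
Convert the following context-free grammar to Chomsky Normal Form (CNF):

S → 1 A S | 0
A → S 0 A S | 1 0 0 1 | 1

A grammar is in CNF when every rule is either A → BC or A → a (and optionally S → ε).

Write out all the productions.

T1 → 1; S → 0; T0 → 0; A → 1; S → T1 X0; X0 → A S; A → S X1; X1 → T0 X2; X2 → A S; A → T1 X3; X3 → T0 X4; X4 → T0 T1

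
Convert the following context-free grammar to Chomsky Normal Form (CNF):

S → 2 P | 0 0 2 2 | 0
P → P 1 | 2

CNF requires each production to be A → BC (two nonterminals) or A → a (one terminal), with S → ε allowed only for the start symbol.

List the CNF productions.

T2 → 2; T0 → 0; S → 0; T1 → 1; P → 2; S → T2 P; S → T0 X0; X0 → T0 X1; X1 → T2 T2; P → P T1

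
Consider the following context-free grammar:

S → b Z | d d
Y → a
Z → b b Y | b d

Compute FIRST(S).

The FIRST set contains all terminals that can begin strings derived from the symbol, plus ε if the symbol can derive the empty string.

We compute FIRST(S) using the standard algorithm.
FIRST(S) = {b, d}
FIRST(Y) = {a}
FIRST(Z) = {b}
Therefore, FIRST(S) = {b, d}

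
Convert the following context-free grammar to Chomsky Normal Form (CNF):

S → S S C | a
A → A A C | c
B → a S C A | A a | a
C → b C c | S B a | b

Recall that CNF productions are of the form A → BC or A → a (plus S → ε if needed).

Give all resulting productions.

S → a; A → c; TA → a; B → a; TB → b; TC → c; C → b; S → S X0; X0 → S C; A → A X1; X1 → A C; B → TA X2; X2 → S X3; X3 → C A; B → A TA; C → TB X4; X4 → C TC; C → S X5; X5 → B TA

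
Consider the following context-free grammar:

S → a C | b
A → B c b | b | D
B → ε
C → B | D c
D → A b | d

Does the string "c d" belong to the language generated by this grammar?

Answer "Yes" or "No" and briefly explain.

No - no valid derivation exists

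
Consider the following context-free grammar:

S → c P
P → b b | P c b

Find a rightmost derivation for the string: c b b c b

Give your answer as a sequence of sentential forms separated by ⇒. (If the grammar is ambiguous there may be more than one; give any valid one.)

S ⇒ c P ⇒ c P c b ⇒ c b b c b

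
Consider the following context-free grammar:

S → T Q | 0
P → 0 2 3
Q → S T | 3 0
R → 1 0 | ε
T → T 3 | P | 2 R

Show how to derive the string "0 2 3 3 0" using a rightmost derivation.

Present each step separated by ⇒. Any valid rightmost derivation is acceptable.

S ⇒ T Q ⇒ T 3 0 ⇒ P 3 0 ⇒ 0 2 3 3 0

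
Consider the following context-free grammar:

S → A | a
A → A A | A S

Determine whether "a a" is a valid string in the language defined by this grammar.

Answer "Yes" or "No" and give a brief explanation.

No - no valid derivation exists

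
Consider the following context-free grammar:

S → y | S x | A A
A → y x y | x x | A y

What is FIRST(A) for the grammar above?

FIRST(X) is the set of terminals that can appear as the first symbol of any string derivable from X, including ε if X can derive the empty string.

We compute FIRST(A) using the standard algorithm.
FIRST(A) = {x, y}
FIRST(S) = {x, y}
Therefore, FIRST(A) = {x, y}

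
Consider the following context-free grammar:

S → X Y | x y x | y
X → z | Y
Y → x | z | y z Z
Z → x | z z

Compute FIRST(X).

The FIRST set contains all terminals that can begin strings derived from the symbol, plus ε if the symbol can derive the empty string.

We compute FIRST(X) using the standard algorithm.
FIRST(S) = {x, y, z}
FIRST(X) = {x, y, z}
FIRST(Y) = {x, y, z}
FIRST(Z) = {x, z}
Therefore, FIRST(X) = {x, y, z}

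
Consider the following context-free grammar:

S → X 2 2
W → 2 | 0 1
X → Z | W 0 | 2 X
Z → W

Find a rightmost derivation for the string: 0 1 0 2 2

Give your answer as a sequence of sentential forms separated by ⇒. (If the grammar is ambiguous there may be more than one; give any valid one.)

S ⇒ X 2 2 ⇒ W 0 2 2 ⇒ 0 1 0 2 2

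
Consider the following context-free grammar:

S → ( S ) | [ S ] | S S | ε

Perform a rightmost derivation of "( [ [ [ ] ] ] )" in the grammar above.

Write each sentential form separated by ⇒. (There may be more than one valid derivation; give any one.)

S ⇒ ( S ) ⇒ ( [ S ] ) ⇒ ( [ [ S ] ] ) ⇒ ( [ [ [ S ] ] ] ) ⇒ ( [ [ [ ] ] ] )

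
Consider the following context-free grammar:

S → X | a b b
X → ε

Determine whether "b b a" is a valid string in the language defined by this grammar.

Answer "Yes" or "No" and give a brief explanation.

No - no valid derivation exists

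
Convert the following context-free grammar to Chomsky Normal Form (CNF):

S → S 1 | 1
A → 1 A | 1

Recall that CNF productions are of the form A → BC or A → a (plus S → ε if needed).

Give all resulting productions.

T1 → 1; S → 1; A → 1; S → S T1; A → T1 A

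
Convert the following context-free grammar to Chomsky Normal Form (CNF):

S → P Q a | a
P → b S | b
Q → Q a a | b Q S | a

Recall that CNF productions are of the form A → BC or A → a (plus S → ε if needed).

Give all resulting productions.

TA → a; S → a; TB → b; P → b; Q → a; S → P X0; X0 → Q TA; P → TB S; Q → Q X1; X1 → TA TA; Q → TB X2; X2 → Q S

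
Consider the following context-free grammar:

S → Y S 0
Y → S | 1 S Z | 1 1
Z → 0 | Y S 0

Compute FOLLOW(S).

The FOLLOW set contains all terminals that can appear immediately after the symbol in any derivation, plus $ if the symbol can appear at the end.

We compute FOLLOW(S) using the standard algorithm.
FOLLOW(S) starts with {$}.
FIRST(S) = {1}
FIRST(Y) = {1}
FIRST(Z) = {0, 1}
FOLLOW(S) = {$, 0, 1}
FOLLOW(Y) = {1}
FOLLOW(Z) = {1}
Therefore, FOLLOW(S) = {$, 0, 1}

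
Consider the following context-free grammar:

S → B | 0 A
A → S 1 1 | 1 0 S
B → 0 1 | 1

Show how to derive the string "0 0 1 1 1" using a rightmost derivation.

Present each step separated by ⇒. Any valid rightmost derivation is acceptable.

S ⇒ 0 A ⇒ 0 S 1 1 ⇒ 0 B 1 1 ⇒ 0 0 1 1 1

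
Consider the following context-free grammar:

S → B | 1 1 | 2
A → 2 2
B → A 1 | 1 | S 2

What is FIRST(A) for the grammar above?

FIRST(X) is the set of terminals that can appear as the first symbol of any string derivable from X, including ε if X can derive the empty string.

We compute FIRST(A) using the standard algorithm.
FIRST(A) = {2}
FIRST(B) = {1, 2}
FIRST(S) = {1, 2}
Therefore, FIRST(A) = {2}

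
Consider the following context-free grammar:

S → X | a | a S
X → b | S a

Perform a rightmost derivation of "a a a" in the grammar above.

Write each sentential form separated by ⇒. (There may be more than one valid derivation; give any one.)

S ⇒ a S ⇒ a a S ⇒ a a a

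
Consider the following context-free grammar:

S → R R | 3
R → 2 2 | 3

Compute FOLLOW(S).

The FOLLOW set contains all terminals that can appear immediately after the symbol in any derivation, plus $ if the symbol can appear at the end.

We compute FOLLOW(S) using the standard algorithm.
FOLLOW(S) starts with {$}.
FIRST(R) = {2, 3}
FIRST(S) = {2, 3}
FOLLOW(R) = {$, 2, 3}
FOLLOW(S) = {$}
Therefore, FOLLOW(S) = {$}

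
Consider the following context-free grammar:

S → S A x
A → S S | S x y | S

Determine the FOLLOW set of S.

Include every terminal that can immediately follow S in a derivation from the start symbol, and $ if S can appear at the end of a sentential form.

We compute FOLLOW(S) using the standard algorithm.
FOLLOW(S) starts with {$}.
FIRST(A) = {}
FIRST(S) = {}
FOLLOW(A) = {x}
FOLLOW(S) = {$, x}
Therefore, FOLLOW(S) = {$, x}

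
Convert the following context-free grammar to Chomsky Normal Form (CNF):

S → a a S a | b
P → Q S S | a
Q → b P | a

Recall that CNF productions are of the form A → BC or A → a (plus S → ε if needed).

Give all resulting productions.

TA → a; S → b; P → a; TB → b; Q → a; S → TA X0; X0 → TA X1; X1 → S TA; P → Q X2; X2 → S S; Q → TB P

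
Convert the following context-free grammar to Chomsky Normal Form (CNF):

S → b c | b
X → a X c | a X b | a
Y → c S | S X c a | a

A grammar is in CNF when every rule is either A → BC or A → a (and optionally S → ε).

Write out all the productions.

TB → b; TC → c; S → b; TA → a; X → a; Y → a; S → TB TC; X → TA X0; X0 → X TC; X → TA X1; X1 → X TB; Y → TC S; Y → S X2; X2 → X X3; X3 → TC TA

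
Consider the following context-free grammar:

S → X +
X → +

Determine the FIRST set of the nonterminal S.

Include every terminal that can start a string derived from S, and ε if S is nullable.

We compute FIRST(S) using the standard algorithm.
FIRST(S) = {+}
FIRST(X) = {+}
Therefore, FIRST(S) = {+}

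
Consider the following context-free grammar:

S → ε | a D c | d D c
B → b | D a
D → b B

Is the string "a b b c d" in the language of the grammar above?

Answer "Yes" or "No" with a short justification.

No - no valid derivation exists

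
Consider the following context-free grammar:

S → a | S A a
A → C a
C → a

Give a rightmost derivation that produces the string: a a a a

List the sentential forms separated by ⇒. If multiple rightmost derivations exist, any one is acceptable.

S ⇒ S A a ⇒ S C a a ⇒ S a a a ⇒ a a a a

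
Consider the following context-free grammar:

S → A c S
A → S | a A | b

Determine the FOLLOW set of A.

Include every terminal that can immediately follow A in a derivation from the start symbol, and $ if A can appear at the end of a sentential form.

We compute FOLLOW(A) using the standard algorithm.
FOLLOW(S) starts with {$}.
FIRST(A) = {a, b}
FIRST(S) = {a, b}
FOLLOW(A) = {c}
FOLLOW(S) = {$, c}
Therefore, FOLLOW(A) = {c}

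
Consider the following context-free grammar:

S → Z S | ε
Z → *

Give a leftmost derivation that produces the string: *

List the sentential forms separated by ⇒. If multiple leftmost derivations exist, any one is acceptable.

S ⇒ Z S ⇒ * S ⇒ *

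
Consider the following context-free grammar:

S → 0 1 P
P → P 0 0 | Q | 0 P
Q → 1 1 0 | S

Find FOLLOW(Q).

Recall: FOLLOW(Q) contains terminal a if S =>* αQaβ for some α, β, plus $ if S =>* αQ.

We compute FOLLOW(Q) using the standard algorithm.
FOLLOW(S) starts with {$}.
FIRST(P) = {0, 1}
FIRST(Q) = {0, 1}
FIRST(S) = {0}
FOLLOW(P) = {$, 0}
FOLLOW(Q) = {$, 0}
FOLLOW(S) = {$, 0}
Therefore, FOLLOW(Q) = {$, 0}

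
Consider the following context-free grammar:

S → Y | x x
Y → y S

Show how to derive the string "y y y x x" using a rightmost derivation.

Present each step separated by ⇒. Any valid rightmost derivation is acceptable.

S ⇒ Y ⇒ y S ⇒ y Y ⇒ y y S ⇒ y y Y ⇒ y y y S ⇒ y y y x x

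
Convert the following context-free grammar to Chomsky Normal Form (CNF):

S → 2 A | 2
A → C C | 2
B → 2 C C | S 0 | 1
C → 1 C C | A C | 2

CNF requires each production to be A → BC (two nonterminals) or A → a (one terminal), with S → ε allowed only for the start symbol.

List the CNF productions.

T2 → 2; S → 2; A → 2; T0 → 0; B → 1; T1 → 1; C → 2; S → T2 A; A → C C; B → T2 X0; X0 → C C; B → S T0; C → T1 X1; X1 → C C; C → A C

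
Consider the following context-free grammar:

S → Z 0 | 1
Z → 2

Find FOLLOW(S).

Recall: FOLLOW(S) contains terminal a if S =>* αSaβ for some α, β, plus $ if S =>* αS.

We compute FOLLOW(S) using the standard algorithm.
FOLLOW(S) starts with {$}.
FIRST(S) = {1, 2}
FIRST(Z) = {2}
FOLLOW(S) = {$}
FOLLOW(Z) = {0}
Therefore, FOLLOW(S) = {$}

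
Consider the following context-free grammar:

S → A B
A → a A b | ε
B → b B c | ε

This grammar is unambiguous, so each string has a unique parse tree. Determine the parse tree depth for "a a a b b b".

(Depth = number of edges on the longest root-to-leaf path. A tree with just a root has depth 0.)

5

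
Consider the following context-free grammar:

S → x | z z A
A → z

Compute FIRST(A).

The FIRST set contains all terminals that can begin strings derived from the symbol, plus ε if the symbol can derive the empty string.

We compute FIRST(A) using the standard algorithm.
FIRST(A) = {z}
FIRST(S) = {x, z}
Therefore, FIRST(A) = {z}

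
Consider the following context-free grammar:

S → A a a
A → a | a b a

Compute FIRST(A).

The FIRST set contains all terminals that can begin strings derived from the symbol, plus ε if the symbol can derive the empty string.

We compute FIRST(A) using the standard algorithm.
FIRST(A) = {a}
FIRST(S) = {a}
Therefore, FIRST(A) = {a}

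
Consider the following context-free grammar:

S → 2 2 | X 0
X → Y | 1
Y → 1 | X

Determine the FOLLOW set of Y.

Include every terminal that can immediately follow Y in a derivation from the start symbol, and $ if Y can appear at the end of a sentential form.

We compute FOLLOW(Y) using the standard algorithm.
FOLLOW(S) starts with {$}.
FIRST(S) = {1, 2}
FIRST(X) = {1}
FIRST(Y) = {1}
FOLLOW(S) = {$}
FOLLOW(X) = {0}
FOLLOW(Y) = {0}
Therefore, FOLLOW(Y) = {0}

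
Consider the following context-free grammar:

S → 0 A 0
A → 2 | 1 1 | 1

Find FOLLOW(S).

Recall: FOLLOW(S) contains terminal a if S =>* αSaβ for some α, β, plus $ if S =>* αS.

We compute FOLLOW(S) using the standard algorithm.
FOLLOW(S) starts with {$}.
FIRST(A) = {1, 2}
FIRST(S) = {0}
FOLLOW(A) = {0}
FOLLOW(S) = {$}
Therefore, FOLLOW(S) = {$}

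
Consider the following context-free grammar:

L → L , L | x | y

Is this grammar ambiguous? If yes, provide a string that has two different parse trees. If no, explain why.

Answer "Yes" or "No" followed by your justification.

Yes - the string 'y , x , x' has two distinct leftmost derivations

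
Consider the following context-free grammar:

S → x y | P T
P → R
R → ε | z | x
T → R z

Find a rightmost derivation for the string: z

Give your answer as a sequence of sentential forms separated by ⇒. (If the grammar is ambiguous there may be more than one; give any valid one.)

S ⇒ P T ⇒ P R z ⇒ P z ⇒ R z ⇒ z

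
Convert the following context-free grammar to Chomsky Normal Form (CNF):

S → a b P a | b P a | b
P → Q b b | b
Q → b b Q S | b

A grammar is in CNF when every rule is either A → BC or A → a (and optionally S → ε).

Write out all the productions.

TA → a; TB → b; S → b; P → b; Q → b; S → TA X0; X0 → TB X1; X1 → P TA; S → TB X2; X2 → P TA; P → Q X3; X3 → TB TB; Q → TB X4; X4 → TB X5; X5 → Q S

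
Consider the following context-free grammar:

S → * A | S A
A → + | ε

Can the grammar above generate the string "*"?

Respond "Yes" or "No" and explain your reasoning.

Yes - a valid derivation exists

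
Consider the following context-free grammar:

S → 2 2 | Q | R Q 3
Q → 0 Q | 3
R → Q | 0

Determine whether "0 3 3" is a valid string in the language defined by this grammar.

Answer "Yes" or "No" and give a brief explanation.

Yes - a valid derivation exists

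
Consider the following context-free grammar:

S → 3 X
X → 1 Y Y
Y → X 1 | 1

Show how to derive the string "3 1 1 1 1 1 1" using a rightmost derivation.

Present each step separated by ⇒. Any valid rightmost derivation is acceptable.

S ⇒ 3 X ⇒ 3 1 Y Y ⇒ 3 1 Y X 1 ⇒ 3 1 Y 1 Y Y 1 ⇒ 3 1 Y 1 Y 1 1 ⇒ 3 1 Y 1 1 1 1 ⇒ 3 1 1 1 1 1 1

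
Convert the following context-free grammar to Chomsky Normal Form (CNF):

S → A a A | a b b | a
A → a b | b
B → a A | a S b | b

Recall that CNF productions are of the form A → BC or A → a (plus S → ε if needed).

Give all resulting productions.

TA → a; TB → b; S → a; A → b; B → b; S → A X0; X0 → TA A; S → TA X1; X1 → TB TB; A → TA TB; B → TA A; B → TA X2; X2 → S TB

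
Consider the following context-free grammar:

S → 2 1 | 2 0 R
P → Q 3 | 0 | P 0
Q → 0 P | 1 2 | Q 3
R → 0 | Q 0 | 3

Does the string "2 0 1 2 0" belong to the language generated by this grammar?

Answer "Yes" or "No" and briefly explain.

Yes - a valid derivation exists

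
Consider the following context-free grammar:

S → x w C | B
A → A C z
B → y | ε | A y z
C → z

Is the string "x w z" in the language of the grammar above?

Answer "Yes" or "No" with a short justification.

Yes - a valid derivation exists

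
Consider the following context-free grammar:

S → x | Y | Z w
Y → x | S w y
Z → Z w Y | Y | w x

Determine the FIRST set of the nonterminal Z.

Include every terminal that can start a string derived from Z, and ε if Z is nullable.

We compute FIRST(Z) using the standard algorithm.
FIRST(S) = {w, x}
FIRST(Y) = {w, x}
FIRST(Z) = {w, x}
Therefore, FIRST(Z) = {w, x}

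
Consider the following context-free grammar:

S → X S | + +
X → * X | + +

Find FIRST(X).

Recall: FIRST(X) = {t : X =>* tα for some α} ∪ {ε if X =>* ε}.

We compute FIRST(X) using the standard algorithm.
FIRST(S) = {*, +}
FIRST(X) = {*, +}
Therefore, FIRST(X) = {*, +}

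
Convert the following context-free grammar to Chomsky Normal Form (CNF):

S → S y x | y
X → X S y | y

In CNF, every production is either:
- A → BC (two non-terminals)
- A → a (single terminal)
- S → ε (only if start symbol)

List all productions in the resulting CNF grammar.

TY → y; TX → x; S → y; X → y; S → S X0; X0 → TY TX; X → X X1; X1 → S TY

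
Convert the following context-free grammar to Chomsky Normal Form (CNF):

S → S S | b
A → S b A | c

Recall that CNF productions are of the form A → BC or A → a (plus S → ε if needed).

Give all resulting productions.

S → b; TB → b; A → c; S → S S; A → S X0; X0 → TB A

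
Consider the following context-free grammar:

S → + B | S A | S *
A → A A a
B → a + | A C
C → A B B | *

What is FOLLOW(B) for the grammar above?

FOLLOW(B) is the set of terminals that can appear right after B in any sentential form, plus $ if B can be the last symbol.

We compute FOLLOW(B) using the standard algorithm.
FOLLOW(S) starts with {$}.
FIRST(A) = {}
FIRST(B) = {a}
FIRST(C) = {*}
FIRST(S) = {+}
FOLLOW(A) = {$, *, a}
FOLLOW(B) = {$, *, a}
FOLLOW(C) = {$, *, a}
FOLLOW(S) = {$, *}
Therefore, FOLLOW(B) = {$, *, a}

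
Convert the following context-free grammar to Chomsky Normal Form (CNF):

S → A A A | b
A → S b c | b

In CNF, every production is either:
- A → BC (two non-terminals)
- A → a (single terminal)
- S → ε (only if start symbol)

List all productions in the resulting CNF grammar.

S → b; TB → b; TC → c; A → b; S → A X0; X0 → A A; A → S X1; X1 → TB TC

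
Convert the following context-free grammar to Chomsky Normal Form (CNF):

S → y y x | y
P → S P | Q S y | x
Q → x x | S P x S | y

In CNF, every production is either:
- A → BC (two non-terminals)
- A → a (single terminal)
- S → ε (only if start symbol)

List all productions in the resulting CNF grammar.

TY → y; TX → x; S → y; P → x; Q → y; S → TY X0; X0 → TY TX; P → S P; P → Q X1; X1 → S TY; Q → TX TX; Q → S X2; X2 → P X3; X3 → TX S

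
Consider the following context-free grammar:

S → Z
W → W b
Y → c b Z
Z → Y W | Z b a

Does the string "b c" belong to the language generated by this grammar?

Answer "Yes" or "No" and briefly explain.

No - no valid derivation exists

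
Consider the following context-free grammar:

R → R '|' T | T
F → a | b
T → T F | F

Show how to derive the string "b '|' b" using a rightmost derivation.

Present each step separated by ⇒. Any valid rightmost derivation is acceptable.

R ⇒ R '|' T ⇒ R '|' F ⇒ R '|' b ⇒ T '|' b ⇒ F '|' b ⇒ b '|' b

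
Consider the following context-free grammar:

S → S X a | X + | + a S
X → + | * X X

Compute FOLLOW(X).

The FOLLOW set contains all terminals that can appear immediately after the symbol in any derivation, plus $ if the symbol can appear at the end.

We compute FOLLOW(X) using the standard algorithm.
FOLLOW(S) starts with {$}.
FIRST(S) = {*, +}
FIRST(X) = {*, +}
FOLLOW(S) = {$, *, +}
FOLLOW(X) = {*, +, a}
Therefore, FOLLOW(X) = {*, +, a}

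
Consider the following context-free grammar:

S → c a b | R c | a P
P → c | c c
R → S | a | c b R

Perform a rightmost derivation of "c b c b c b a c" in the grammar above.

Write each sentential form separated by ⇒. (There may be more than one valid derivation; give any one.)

S ⇒ R c ⇒ c b R c ⇒ c b c b R c ⇒ c b c b c b R c ⇒ c b c b c b a c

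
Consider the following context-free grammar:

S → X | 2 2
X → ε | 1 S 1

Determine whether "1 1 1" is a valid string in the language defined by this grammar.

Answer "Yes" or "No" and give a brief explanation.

No - no valid derivation exists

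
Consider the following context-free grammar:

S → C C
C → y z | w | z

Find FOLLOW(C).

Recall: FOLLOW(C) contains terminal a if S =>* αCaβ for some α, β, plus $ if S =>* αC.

We compute FOLLOW(C) using the standard algorithm.
FOLLOW(S) starts with {$}.
FIRST(C) = {w, y, z}
FIRST(S) = {w, y, z}
FOLLOW(C) = {$, w, y, z}
FOLLOW(S) = {$}
Therefore, FOLLOW(C) = {$, w, y, z}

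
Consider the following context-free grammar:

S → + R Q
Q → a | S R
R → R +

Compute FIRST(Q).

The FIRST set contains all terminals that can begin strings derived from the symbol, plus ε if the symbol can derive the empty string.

We compute FIRST(Q) using the standard algorithm.
FIRST(Q) = {+, a}
FIRST(R) = {}
FIRST(S) = {+}
Therefore, FIRST(Q) = {+, a}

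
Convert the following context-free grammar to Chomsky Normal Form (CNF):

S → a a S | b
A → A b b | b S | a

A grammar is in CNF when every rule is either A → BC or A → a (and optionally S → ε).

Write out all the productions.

TA → a; S → b; TB → b; A → a; S → TA X0; X0 → TA S; A → A X1; X1 → TB TB; A → TB S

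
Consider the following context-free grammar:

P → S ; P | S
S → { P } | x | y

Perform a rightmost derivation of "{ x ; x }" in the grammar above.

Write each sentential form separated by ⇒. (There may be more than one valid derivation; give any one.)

P ⇒ S ⇒ { P } ⇒ { S ; P } ⇒ { S ; S } ⇒ { S ; x } ⇒ { x ; x }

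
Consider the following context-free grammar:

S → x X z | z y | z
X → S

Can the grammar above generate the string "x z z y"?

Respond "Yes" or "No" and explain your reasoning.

No - no valid derivation exists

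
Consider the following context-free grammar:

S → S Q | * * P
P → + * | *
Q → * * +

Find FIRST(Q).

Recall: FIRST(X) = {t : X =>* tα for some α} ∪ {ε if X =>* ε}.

We compute FIRST(Q) using the standard algorithm.
FIRST(P) = {*, +}
FIRST(Q) = {*}
FIRST(S) = {*}
Therefore, FIRST(Q) = {*}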